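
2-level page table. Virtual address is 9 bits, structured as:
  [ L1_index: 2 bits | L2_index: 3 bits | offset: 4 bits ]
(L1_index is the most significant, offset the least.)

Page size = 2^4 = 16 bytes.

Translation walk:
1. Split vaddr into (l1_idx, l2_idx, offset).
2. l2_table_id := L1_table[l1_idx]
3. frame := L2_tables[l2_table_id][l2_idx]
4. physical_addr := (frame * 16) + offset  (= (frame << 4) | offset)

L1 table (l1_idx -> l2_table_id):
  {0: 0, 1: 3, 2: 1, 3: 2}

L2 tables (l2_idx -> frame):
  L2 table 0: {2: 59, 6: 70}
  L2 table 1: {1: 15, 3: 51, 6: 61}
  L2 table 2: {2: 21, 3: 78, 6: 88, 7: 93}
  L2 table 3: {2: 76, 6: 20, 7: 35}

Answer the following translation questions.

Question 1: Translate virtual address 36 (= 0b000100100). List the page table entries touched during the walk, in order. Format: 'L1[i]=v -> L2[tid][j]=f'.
Answer: L1[0]=0 -> L2[0][2]=59

Derivation:
vaddr = 36 = 0b000100100
Split: l1_idx=0, l2_idx=2, offset=4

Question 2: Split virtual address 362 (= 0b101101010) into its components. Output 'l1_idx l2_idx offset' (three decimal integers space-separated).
vaddr = 362 = 0b101101010
  top 2 bits -> l1_idx = 2
  next 3 bits -> l2_idx = 6
  bottom 4 bits -> offset = 10

Answer: 2 6 10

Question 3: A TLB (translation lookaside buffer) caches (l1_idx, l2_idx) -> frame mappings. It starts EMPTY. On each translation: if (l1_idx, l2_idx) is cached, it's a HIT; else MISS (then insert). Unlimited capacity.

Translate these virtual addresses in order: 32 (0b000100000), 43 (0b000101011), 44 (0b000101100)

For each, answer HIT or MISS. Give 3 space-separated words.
Answer: MISS HIT HIT

Derivation:
vaddr=32: (0,2) not in TLB -> MISS, insert
vaddr=43: (0,2) in TLB -> HIT
vaddr=44: (0,2) in TLB -> HIT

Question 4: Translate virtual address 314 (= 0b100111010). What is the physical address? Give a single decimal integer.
Answer: 826

Derivation:
vaddr = 314 = 0b100111010
Split: l1_idx=2, l2_idx=3, offset=10
L1[2] = 1
L2[1][3] = 51
paddr = 51 * 16 + 10 = 826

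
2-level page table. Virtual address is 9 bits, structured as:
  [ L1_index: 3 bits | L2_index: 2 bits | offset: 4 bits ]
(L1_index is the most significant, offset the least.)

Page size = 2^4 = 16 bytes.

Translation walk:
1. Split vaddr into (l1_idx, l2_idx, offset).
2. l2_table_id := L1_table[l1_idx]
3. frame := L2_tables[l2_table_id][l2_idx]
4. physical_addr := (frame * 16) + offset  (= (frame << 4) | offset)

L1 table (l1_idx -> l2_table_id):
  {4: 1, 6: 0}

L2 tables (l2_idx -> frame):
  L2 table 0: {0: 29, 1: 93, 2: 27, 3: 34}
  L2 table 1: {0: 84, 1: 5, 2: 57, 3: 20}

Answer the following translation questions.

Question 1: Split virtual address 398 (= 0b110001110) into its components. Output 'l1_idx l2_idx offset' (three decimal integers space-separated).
vaddr = 398 = 0b110001110
  top 3 bits -> l1_idx = 6
  next 2 bits -> l2_idx = 0
  bottom 4 bits -> offset = 14

Answer: 6 0 14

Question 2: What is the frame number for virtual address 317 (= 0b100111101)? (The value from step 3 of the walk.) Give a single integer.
Answer: 20

Derivation:
vaddr = 317: l1_idx=4, l2_idx=3
L1[4] = 1; L2[1][3] = 20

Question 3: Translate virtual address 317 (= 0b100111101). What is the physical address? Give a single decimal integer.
vaddr = 317 = 0b100111101
Split: l1_idx=4, l2_idx=3, offset=13
L1[4] = 1
L2[1][3] = 20
paddr = 20 * 16 + 13 = 333

Answer: 333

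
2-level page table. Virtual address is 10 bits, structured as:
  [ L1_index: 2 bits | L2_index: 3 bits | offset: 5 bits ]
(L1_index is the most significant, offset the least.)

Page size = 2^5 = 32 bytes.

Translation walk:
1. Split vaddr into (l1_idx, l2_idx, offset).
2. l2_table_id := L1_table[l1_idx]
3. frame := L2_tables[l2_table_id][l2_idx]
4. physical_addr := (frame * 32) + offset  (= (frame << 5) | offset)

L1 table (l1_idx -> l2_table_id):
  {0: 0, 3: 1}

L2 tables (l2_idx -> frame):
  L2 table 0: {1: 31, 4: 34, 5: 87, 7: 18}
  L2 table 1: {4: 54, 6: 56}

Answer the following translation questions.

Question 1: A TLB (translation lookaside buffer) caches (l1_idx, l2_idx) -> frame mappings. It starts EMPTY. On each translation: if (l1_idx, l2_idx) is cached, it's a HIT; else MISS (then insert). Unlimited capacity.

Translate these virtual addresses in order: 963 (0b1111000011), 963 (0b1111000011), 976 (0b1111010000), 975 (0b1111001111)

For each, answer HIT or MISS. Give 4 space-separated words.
Answer: MISS HIT HIT HIT

Derivation:
vaddr=963: (3,6) not in TLB -> MISS, insert
vaddr=963: (3,6) in TLB -> HIT
vaddr=976: (3,6) in TLB -> HIT
vaddr=975: (3,6) in TLB -> HIT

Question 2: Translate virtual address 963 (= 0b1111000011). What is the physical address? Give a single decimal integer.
vaddr = 963 = 0b1111000011
Split: l1_idx=3, l2_idx=6, offset=3
L1[3] = 1
L2[1][6] = 56
paddr = 56 * 32 + 3 = 1795

Answer: 1795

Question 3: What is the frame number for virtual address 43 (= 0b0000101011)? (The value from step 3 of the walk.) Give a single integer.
vaddr = 43: l1_idx=0, l2_idx=1
L1[0] = 0; L2[0][1] = 31

Answer: 31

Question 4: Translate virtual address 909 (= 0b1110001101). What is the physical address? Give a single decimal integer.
Answer: 1741

Derivation:
vaddr = 909 = 0b1110001101
Split: l1_idx=3, l2_idx=4, offset=13
L1[3] = 1
L2[1][4] = 54
paddr = 54 * 32 + 13 = 1741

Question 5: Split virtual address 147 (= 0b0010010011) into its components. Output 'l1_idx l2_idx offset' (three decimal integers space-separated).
Answer: 0 4 19

Derivation:
vaddr = 147 = 0b0010010011
  top 2 bits -> l1_idx = 0
  next 3 bits -> l2_idx = 4
  bottom 5 bits -> offset = 19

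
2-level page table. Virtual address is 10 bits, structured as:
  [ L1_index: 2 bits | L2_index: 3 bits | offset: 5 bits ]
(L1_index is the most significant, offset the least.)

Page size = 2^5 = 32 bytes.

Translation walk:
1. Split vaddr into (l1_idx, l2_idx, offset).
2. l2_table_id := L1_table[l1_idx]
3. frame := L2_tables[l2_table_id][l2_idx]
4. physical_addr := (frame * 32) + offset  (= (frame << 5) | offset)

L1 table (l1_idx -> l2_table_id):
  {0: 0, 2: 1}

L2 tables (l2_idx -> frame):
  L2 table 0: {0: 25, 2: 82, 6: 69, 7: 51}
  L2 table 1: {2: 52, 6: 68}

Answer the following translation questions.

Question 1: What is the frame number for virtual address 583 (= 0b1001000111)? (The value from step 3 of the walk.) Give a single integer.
vaddr = 583: l1_idx=2, l2_idx=2
L1[2] = 1; L2[1][2] = 52

Answer: 52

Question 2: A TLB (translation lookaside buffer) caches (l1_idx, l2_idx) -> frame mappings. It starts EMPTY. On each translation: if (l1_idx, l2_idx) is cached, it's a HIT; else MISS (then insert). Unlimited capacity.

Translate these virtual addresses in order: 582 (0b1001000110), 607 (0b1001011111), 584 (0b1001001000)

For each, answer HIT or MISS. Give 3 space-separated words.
vaddr=582: (2,2) not in TLB -> MISS, insert
vaddr=607: (2,2) in TLB -> HIT
vaddr=584: (2,2) in TLB -> HIT

Answer: MISS HIT HIT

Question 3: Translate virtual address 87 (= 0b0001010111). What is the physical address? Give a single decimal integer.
vaddr = 87 = 0b0001010111
Split: l1_idx=0, l2_idx=2, offset=23
L1[0] = 0
L2[0][2] = 82
paddr = 82 * 32 + 23 = 2647

Answer: 2647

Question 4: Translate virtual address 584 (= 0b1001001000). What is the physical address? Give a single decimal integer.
Answer: 1672

Derivation:
vaddr = 584 = 0b1001001000
Split: l1_idx=2, l2_idx=2, offset=8
L1[2] = 1
L2[1][2] = 52
paddr = 52 * 32 + 8 = 1672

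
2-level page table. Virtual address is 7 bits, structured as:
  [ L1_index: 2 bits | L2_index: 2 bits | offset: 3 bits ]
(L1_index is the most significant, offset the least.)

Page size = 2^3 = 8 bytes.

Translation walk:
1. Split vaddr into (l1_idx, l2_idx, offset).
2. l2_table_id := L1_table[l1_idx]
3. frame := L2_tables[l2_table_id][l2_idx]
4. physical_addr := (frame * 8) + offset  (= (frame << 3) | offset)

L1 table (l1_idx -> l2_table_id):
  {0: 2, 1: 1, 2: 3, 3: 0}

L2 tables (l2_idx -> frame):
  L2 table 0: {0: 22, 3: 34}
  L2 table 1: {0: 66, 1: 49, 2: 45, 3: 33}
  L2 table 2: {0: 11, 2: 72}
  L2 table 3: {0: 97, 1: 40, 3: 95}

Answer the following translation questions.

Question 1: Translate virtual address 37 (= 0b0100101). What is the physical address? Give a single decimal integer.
vaddr = 37 = 0b0100101
Split: l1_idx=1, l2_idx=0, offset=5
L1[1] = 1
L2[1][0] = 66
paddr = 66 * 8 + 5 = 533

Answer: 533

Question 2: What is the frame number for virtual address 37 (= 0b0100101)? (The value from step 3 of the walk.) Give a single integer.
vaddr = 37: l1_idx=1, l2_idx=0
L1[1] = 1; L2[1][0] = 66

Answer: 66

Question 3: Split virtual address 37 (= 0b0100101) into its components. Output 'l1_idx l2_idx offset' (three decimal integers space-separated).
vaddr = 37 = 0b0100101
  top 2 bits -> l1_idx = 1
  next 2 bits -> l2_idx = 0
  bottom 3 bits -> offset = 5

Answer: 1 0 5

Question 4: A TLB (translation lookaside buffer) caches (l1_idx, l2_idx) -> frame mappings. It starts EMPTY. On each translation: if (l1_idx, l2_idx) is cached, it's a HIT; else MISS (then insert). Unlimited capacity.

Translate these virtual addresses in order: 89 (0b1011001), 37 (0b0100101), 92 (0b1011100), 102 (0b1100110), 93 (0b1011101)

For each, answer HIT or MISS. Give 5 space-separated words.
Answer: MISS MISS HIT MISS HIT

Derivation:
vaddr=89: (2,3) not in TLB -> MISS, insert
vaddr=37: (1,0) not in TLB -> MISS, insert
vaddr=92: (2,3) in TLB -> HIT
vaddr=102: (3,0) not in TLB -> MISS, insert
vaddr=93: (2,3) in TLB -> HIT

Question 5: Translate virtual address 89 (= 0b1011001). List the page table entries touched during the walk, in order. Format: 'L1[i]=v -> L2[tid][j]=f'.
vaddr = 89 = 0b1011001
Split: l1_idx=2, l2_idx=3, offset=1

Answer: L1[2]=3 -> L2[3][3]=95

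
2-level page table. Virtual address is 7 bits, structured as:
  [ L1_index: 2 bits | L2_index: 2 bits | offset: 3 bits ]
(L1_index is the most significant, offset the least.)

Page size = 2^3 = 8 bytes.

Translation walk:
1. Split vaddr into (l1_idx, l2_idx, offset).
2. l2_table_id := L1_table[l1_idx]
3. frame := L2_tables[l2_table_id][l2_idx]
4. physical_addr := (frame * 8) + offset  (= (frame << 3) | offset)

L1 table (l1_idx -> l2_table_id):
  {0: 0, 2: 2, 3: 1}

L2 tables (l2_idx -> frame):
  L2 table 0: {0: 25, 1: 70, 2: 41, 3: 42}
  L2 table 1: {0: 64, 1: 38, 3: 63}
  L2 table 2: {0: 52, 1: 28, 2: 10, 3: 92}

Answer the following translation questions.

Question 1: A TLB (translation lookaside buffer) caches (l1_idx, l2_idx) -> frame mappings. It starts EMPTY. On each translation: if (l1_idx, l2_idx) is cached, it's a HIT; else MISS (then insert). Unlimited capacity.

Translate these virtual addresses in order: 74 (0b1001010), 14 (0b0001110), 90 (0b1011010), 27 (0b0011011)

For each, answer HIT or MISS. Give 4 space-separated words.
Answer: MISS MISS MISS MISS

Derivation:
vaddr=74: (2,1) not in TLB -> MISS, insert
vaddr=14: (0,1) not in TLB -> MISS, insert
vaddr=90: (2,3) not in TLB -> MISS, insert
vaddr=27: (0,3) not in TLB -> MISS, insert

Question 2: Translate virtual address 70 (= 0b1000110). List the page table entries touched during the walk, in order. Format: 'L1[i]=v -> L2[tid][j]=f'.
vaddr = 70 = 0b1000110
Split: l1_idx=2, l2_idx=0, offset=6

Answer: L1[2]=2 -> L2[2][0]=52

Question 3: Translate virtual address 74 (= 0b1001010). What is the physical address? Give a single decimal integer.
Answer: 226

Derivation:
vaddr = 74 = 0b1001010
Split: l1_idx=2, l2_idx=1, offset=2
L1[2] = 2
L2[2][1] = 28
paddr = 28 * 8 + 2 = 226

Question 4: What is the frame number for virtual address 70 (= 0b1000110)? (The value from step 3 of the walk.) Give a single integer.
vaddr = 70: l1_idx=2, l2_idx=0
L1[2] = 2; L2[2][0] = 52

Answer: 52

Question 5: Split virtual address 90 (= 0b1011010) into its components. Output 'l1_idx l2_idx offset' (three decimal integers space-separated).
vaddr = 90 = 0b1011010
  top 2 bits -> l1_idx = 2
  next 2 bits -> l2_idx = 3
  bottom 3 bits -> offset = 2

Answer: 2 3 2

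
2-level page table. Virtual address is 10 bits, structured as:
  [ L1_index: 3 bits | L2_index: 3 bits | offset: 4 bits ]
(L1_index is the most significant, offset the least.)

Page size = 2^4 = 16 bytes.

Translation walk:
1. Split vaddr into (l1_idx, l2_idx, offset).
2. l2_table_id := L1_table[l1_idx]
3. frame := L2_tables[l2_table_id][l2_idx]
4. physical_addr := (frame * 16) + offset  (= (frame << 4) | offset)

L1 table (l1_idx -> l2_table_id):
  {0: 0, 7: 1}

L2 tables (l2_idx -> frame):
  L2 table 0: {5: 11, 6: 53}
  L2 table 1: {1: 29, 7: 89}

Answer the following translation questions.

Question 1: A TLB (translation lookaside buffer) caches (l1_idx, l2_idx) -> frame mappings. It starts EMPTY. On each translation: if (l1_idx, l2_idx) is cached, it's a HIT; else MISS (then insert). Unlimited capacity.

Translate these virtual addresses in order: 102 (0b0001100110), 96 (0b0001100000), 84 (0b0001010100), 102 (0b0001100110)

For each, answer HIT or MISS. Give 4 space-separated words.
vaddr=102: (0,6) not in TLB -> MISS, insert
vaddr=96: (0,6) in TLB -> HIT
vaddr=84: (0,5) not in TLB -> MISS, insert
vaddr=102: (0,6) in TLB -> HIT

Answer: MISS HIT MISS HIT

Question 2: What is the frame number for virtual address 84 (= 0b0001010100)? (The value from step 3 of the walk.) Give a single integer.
vaddr = 84: l1_idx=0, l2_idx=5
L1[0] = 0; L2[0][5] = 11

Answer: 11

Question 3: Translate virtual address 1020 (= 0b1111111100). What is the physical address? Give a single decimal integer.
vaddr = 1020 = 0b1111111100
Split: l1_idx=7, l2_idx=7, offset=12
L1[7] = 1
L2[1][7] = 89
paddr = 89 * 16 + 12 = 1436

Answer: 1436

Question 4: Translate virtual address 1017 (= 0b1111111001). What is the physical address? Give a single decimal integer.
vaddr = 1017 = 0b1111111001
Split: l1_idx=7, l2_idx=7, offset=9
L1[7] = 1
L2[1][7] = 89
paddr = 89 * 16 + 9 = 1433

Answer: 1433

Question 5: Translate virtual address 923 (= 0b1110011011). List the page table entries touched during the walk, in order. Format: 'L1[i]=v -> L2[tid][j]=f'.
vaddr = 923 = 0b1110011011
Split: l1_idx=7, l2_idx=1, offset=11

Answer: L1[7]=1 -> L2[1][1]=29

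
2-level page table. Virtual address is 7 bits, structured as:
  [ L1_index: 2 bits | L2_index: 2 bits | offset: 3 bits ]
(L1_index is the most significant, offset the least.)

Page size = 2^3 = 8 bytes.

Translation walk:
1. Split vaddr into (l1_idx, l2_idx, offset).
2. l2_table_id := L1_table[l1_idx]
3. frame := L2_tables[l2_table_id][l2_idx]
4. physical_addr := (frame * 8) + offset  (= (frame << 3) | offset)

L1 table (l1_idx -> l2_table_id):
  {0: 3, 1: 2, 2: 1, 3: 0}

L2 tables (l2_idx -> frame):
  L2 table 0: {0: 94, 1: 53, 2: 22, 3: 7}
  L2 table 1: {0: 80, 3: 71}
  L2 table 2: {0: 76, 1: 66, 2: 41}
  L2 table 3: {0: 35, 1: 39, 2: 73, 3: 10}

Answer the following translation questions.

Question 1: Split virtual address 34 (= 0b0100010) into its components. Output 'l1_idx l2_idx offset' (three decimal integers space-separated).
vaddr = 34 = 0b0100010
  top 2 bits -> l1_idx = 1
  next 2 bits -> l2_idx = 0
  bottom 3 bits -> offset = 2

Answer: 1 0 2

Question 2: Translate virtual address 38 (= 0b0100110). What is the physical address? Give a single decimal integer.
Answer: 614

Derivation:
vaddr = 38 = 0b0100110
Split: l1_idx=1, l2_idx=0, offset=6
L1[1] = 2
L2[2][0] = 76
paddr = 76 * 8 + 6 = 614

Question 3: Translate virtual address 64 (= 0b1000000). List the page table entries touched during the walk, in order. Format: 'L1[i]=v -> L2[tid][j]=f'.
Answer: L1[2]=1 -> L2[1][0]=80

Derivation:
vaddr = 64 = 0b1000000
Split: l1_idx=2, l2_idx=0, offset=0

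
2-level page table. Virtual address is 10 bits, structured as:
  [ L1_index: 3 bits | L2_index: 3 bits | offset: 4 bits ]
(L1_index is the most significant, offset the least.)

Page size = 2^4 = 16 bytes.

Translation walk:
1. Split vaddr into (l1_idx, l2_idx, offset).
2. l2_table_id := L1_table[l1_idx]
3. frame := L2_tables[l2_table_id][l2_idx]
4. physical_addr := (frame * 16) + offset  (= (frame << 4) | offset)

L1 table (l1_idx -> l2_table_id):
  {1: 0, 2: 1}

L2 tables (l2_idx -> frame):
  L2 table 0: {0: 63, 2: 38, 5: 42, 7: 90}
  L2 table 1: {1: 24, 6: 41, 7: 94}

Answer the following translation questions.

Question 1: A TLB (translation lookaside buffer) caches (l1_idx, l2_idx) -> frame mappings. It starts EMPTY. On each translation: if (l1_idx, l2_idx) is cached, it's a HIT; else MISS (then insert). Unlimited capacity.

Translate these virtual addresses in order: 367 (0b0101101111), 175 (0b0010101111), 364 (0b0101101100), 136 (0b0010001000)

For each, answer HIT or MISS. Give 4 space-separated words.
Answer: MISS MISS HIT MISS

Derivation:
vaddr=367: (2,6) not in TLB -> MISS, insert
vaddr=175: (1,2) not in TLB -> MISS, insert
vaddr=364: (2,6) in TLB -> HIT
vaddr=136: (1,0) not in TLB -> MISS, insert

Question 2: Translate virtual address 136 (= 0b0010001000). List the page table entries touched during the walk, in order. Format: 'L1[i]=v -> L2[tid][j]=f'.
vaddr = 136 = 0b0010001000
Split: l1_idx=1, l2_idx=0, offset=8

Answer: L1[1]=0 -> L2[0][0]=63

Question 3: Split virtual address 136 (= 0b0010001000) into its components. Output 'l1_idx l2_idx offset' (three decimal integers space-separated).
vaddr = 136 = 0b0010001000
  top 3 bits -> l1_idx = 1
  next 3 bits -> l2_idx = 0
  bottom 4 bits -> offset = 8

Answer: 1 0 8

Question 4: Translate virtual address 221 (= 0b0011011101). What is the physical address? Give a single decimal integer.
vaddr = 221 = 0b0011011101
Split: l1_idx=1, l2_idx=5, offset=13
L1[1] = 0
L2[0][5] = 42
paddr = 42 * 16 + 13 = 685

Answer: 685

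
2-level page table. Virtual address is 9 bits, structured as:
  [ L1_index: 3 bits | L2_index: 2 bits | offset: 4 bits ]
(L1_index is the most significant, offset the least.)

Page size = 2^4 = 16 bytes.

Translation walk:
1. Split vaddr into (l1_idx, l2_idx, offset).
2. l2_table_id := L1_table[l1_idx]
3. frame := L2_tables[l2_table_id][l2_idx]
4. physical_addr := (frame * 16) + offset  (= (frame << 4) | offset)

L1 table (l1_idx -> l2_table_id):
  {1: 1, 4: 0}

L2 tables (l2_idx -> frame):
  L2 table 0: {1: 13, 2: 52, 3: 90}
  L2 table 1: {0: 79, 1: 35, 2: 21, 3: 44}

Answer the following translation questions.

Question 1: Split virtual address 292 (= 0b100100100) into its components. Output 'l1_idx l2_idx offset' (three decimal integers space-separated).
vaddr = 292 = 0b100100100
  top 3 bits -> l1_idx = 4
  next 2 bits -> l2_idx = 2
  bottom 4 bits -> offset = 4

Answer: 4 2 4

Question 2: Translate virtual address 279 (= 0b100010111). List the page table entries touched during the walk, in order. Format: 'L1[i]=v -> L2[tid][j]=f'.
Answer: L1[4]=0 -> L2[0][1]=13

Derivation:
vaddr = 279 = 0b100010111
Split: l1_idx=4, l2_idx=1, offset=7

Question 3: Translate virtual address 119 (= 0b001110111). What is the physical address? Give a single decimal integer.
Answer: 711

Derivation:
vaddr = 119 = 0b001110111
Split: l1_idx=1, l2_idx=3, offset=7
L1[1] = 1
L2[1][3] = 44
paddr = 44 * 16 + 7 = 711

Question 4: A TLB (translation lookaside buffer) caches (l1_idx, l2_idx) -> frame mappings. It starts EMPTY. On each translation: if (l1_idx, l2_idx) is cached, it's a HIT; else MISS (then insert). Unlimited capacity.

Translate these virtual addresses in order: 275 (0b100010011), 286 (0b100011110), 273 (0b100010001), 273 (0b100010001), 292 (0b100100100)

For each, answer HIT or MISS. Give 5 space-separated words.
Answer: MISS HIT HIT HIT MISS

Derivation:
vaddr=275: (4,1) not in TLB -> MISS, insert
vaddr=286: (4,1) in TLB -> HIT
vaddr=273: (4,1) in TLB -> HIT
vaddr=273: (4,1) in TLB -> HIT
vaddr=292: (4,2) not in TLB -> MISS, insert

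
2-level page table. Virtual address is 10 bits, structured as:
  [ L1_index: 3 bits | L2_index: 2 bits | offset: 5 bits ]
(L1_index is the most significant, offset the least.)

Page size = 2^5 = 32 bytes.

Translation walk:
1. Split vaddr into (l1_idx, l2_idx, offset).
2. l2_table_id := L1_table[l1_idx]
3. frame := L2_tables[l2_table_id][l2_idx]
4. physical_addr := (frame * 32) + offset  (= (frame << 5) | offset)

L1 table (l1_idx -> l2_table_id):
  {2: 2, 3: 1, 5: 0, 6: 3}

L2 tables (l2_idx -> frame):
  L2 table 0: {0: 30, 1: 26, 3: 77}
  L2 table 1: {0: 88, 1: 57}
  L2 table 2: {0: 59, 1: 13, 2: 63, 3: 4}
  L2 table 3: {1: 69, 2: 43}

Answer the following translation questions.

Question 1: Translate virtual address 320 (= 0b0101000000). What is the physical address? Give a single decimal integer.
Answer: 2016

Derivation:
vaddr = 320 = 0b0101000000
Split: l1_idx=2, l2_idx=2, offset=0
L1[2] = 2
L2[2][2] = 63
paddr = 63 * 32 + 0 = 2016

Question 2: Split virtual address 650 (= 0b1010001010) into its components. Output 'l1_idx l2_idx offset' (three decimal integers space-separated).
vaddr = 650 = 0b1010001010
  top 3 bits -> l1_idx = 5
  next 2 bits -> l2_idx = 0
  bottom 5 bits -> offset = 10

Answer: 5 0 10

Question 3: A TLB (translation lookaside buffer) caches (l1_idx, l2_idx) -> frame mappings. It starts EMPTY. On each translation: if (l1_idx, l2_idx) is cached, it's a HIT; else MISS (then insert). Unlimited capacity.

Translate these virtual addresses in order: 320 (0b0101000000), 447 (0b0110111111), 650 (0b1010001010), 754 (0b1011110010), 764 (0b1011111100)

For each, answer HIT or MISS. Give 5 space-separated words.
vaddr=320: (2,2) not in TLB -> MISS, insert
vaddr=447: (3,1) not in TLB -> MISS, insert
vaddr=650: (5,0) not in TLB -> MISS, insert
vaddr=754: (5,3) not in TLB -> MISS, insert
vaddr=764: (5,3) in TLB -> HIT

Answer: MISS MISS MISS MISS HIT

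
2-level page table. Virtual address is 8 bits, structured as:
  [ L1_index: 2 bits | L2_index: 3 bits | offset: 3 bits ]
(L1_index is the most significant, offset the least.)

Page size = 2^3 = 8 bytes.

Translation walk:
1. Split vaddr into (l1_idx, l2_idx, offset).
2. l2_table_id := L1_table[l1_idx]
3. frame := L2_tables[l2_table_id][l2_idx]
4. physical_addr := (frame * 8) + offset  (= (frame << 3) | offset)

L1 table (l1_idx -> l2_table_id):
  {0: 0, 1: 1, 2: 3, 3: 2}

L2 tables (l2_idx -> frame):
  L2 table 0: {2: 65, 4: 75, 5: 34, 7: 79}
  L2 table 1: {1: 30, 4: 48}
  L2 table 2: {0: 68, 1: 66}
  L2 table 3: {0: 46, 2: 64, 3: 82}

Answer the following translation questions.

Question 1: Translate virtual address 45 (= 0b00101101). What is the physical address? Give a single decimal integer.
vaddr = 45 = 0b00101101
Split: l1_idx=0, l2_idx=5, offset=5
L1[0] = 0
L2[0][5] = 34
paddr = 34 * 8 + 5 = 277

Answer: 277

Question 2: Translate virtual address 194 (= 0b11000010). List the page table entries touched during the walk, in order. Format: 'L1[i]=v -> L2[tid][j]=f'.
vaddr = 194 = 0b11000010
Split: l1_idx=3, l2_idx=0, offset=2

Answer: L1[3]=2 -> L2[2][0]=68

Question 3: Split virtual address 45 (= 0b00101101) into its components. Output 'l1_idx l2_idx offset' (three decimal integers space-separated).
vaddr = 45 = 0b00101101
  top 2 bits -> l1_idx = 0
  next 3 bits -> l2_idx = 5
  bottom 3 bits -> offset = 5

Answer: 0 5 5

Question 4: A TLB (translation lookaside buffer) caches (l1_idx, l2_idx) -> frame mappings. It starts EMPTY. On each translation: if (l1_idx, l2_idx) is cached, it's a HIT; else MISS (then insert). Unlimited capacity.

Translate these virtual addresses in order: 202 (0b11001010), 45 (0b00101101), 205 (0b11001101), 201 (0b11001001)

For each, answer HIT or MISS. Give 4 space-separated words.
Answer: MISS MISS HIT HIT

Derivation:
vaddr=202: (3,1) not in TLB -> MISS, insert
vaddr=45: (0,5) not in TLB -> MISS, insert
vaddr=205: (3,1) in TLB -> HIT
vaddr=201: (3,1) in TLB -> HIT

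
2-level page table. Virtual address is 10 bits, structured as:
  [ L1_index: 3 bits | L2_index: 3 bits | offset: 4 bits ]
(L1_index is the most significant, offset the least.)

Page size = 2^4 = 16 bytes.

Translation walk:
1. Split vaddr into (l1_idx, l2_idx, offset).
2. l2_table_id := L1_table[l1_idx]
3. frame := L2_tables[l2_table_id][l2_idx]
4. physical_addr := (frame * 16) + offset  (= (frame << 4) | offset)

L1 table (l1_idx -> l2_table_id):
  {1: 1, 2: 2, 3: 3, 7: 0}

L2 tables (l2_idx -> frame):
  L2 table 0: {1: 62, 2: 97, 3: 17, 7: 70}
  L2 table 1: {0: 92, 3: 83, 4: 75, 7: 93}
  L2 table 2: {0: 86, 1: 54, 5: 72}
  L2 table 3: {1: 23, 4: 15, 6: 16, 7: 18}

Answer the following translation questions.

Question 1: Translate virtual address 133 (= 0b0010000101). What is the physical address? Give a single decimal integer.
vaddr = 133 = 0b0010000101
Split: l1_idx=1, l2_idx=0, offset=5
L1[1] = 1
L2[1][0] = 92
paddr = 92 * 16 + 5 = 1477

Answer: 1477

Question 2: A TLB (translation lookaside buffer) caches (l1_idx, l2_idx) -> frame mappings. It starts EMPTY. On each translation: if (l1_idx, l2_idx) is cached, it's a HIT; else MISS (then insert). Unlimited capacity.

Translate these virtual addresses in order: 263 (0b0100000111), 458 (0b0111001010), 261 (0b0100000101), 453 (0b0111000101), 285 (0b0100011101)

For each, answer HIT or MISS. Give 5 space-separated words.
vaddr=263: (2,0) not in TLB -> MISS, insert
vaddr=458: (3,4) not in TLB -> MISS, insert
vaddr=261: (2,0) in TLB -> HIT
vaddr=453: (3,4) in TLB -> HIT
vaddr=285: (2,1) not in TLB -> MISS, insert

Answer: MISS MISS HIT HIT MISS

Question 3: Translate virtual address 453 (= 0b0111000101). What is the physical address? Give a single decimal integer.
Answer: 245

Derivation:
vaddr = 453 = 0b0111000101
Split: l1_idx=3, l2_idx=4, offset=5
L1[3] = 3
L2[3][4] = 15
paddr = 15 * 16 + 5 = 245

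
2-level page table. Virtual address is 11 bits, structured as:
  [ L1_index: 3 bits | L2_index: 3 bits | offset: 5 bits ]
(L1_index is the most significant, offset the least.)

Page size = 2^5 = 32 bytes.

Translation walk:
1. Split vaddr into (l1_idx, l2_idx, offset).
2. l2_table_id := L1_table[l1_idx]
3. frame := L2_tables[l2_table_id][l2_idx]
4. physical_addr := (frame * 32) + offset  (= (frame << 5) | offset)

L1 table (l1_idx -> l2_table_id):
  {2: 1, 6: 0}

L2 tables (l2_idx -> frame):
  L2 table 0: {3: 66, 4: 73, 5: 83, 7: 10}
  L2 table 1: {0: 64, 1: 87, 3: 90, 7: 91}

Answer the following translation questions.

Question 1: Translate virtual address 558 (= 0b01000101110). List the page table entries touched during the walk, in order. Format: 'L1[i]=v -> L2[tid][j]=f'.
Answer: L1[2]=1 -> L2[1][1]=87

Derivation:
vaddr = 558 = 0b01000101110
Split: l1_idx=2, l2_idx=1, offset=14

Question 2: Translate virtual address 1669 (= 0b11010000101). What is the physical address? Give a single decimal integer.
Answer: 2341

Derivation:
vaddr = 1669 = 0b11010000101
Split: l1_idx=6, l2_idx=4, offset=5
L1[6] = 0
L2[0][4] = 73
paddr = 73 * 32 + 5 = 2341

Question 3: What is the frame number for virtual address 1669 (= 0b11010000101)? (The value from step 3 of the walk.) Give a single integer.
vaddr = 1669: l1_idx=6, l2_idx=4
L1[6] = 0; L2[0][4] = 73

Answer: 73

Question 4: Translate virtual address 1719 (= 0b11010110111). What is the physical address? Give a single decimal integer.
vaddr = 1719 = 0b11010110111
Split: l1_idx=6, l2_idx=5, offset=23
L1[6] = 0
L2[0][5] = 83
paddr = 83 * 32 + 23 = 2679

Answer: 2679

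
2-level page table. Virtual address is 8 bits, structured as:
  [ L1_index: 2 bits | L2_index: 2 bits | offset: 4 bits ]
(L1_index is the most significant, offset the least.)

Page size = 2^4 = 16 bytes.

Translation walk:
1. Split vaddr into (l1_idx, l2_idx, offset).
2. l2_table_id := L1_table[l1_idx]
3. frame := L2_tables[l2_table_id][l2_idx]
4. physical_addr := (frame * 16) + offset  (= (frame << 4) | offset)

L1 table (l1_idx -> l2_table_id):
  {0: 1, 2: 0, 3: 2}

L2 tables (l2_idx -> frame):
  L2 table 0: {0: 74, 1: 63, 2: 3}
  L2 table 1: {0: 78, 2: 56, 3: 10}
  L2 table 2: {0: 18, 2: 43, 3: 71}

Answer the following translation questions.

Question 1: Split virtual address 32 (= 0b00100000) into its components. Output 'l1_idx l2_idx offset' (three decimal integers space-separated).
vaddr = 32 = 0b00100000
  top 2 bits -> l1_idx = 0
  next 2 bits -> l2_idx = 2
  bottom 4 bits -> offset = 0

Answer: 0 2 0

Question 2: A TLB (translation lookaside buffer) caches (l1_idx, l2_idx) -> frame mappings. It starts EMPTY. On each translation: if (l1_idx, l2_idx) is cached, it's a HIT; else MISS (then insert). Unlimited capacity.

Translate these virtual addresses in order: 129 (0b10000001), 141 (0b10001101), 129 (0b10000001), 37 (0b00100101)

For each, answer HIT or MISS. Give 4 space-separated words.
vaddr=129: (2,0) not in TLB -> MISS, insert
vaddr=141: (2,0) in TLB -> HIT
vaddr=129: (2,0) in TLB -> HIT
vaddr=37: (0,2) not in TLB -> MISS, insert

Answer: MISS HIT HIT MISS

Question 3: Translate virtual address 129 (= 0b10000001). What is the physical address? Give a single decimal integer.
vaddr = 129 = 0b10000001
Split: l1_idx=2, l2_idx=0, offset=1
L1[2] = 0
L2[0][0] = 74
paddr = 74 * 16 + 1 = 1185

Answer: 1185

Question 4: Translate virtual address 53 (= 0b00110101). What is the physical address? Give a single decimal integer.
Answer: 165

Derivation:
vaddr = 53 = 0b00110101
Split: l1_idx=0, l2_idx=3, offset=5
L1[0] = 1
L2[1][3] = 10
paddr = 10 * 16 + 5 = 165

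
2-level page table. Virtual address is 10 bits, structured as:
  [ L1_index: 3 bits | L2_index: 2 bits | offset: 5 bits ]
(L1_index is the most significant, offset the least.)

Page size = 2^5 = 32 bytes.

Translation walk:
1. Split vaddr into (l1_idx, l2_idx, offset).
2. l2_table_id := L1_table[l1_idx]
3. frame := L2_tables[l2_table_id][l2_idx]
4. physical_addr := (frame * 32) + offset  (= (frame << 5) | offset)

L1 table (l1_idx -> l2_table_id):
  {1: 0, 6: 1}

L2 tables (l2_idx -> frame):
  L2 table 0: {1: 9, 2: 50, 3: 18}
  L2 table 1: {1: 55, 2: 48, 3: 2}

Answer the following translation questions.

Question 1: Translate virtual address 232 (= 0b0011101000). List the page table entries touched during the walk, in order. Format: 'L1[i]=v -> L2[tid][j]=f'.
vaddr = 232 = 0b0011101000
Split: l1_idx=1, l2_idx=3, offset=8

Answer: L1[1]=0 -> L2[0][3]=18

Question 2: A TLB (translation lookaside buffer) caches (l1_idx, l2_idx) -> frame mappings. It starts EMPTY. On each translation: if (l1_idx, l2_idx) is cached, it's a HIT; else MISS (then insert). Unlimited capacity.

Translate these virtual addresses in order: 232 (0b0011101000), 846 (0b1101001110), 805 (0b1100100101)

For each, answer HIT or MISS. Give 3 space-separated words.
Answer: MISS MISS MISS

Derivation:
vaddr=232: (1,3) not in TLB -> MISS, insert
vaddr=846: (6,2) not in TLB -> MISS, insert
vaddr=805: (6,1) not in TLB -> MISS, insert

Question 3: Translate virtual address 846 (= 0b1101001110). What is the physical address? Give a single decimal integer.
vaddr = 846 = 0b1101001110
Split: l1_idx=6, l2_idx=2, offset=14
L1[6] = 1
L2[1][2] = 48
paddr = 48 * 32 + 14 = 1550

Answer: 1550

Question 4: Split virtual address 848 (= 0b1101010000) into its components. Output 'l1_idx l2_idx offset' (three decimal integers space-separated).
Answer: 6 2 16

Derivation:
vaddr = 848 = 0b1101010000
  top 3 bits -> l1_idx = 6
  next 2 bits -> l2_idx = 2
  bottom 5 bits -> offset = 16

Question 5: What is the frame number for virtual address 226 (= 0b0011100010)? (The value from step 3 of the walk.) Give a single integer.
Answer: 18

Derivation:
vaddr = 226: l1_idx=1, l2_idx=3
L1[1] = 0; L2[0][3] = 18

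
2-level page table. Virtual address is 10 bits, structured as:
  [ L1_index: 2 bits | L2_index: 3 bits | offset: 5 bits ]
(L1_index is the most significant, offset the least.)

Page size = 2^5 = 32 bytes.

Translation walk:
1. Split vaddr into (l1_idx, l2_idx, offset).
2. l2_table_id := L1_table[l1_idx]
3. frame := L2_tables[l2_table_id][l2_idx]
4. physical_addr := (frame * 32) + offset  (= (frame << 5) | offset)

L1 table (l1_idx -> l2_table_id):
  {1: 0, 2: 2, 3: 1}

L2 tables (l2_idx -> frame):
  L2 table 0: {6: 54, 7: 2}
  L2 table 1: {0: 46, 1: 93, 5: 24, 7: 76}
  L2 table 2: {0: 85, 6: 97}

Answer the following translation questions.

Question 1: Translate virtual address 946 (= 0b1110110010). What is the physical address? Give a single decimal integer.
Answer: 786

Derivation:
vaddr = 946 = 0b1110110010
Split: l1_idx=3, l2_idx=5, offset=18
L1[3] = 1
L2[1][5] = 24
paddr = 24 * 32 + 18 = 786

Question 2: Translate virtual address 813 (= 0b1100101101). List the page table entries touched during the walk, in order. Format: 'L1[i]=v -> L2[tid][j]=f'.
vaddr = 813 = 0b1100101101
Split: l1_idx=3, l2_idx=1, offset=13

Answer: L1[3]=1 -> L2[1][1]=93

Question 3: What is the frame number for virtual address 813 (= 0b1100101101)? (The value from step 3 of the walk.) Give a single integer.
vaddr = 813: l1_idx=3, l2_idx=1
L1[3] = 1; L2[1][1] = 93

Answer: 93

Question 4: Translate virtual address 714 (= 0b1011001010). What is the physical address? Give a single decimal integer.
Answer: 3114

Derivation:
vaddr = 714 = 0b1011001010
Split: l1_idx=2, l2_idx=6, offset=10
L1[2] = 2
L2[2][6] = 97
paddr = 97 * 32 + 10 = 3114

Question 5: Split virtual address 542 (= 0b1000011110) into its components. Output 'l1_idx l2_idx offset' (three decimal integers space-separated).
Answer: 2 0 30

Derivation:
vaddr = 542 = 0b1000011110
  top 2 bits -> l1_idx = 2
  next 3 bits -> l2_idx = 0
  bottom 5 bits -> offset = 30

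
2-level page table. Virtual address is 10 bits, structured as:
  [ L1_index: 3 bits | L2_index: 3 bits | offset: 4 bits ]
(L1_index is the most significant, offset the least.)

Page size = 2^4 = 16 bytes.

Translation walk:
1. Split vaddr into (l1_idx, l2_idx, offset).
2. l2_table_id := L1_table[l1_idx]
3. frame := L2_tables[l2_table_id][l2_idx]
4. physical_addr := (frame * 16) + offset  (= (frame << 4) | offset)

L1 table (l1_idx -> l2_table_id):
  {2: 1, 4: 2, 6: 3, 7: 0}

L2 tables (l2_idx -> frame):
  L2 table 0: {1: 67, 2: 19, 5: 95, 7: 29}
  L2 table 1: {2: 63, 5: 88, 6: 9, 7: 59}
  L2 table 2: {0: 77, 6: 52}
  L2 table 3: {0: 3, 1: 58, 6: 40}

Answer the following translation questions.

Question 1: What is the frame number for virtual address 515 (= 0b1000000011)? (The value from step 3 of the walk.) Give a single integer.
vaddr = 515: l1_idx=4, l2_idx=0
L1[4] = 2; L2[2][0] = 77

Answer: 77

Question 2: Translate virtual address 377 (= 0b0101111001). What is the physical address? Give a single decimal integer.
vaddr = 377 = 0b0101111001
Split: l1_idx=2, l2_idx=7, offset=9
L1[2] = 1
L2[1][7] = 59
paddr = 59 * 16 + 9 = 953

Answer: 953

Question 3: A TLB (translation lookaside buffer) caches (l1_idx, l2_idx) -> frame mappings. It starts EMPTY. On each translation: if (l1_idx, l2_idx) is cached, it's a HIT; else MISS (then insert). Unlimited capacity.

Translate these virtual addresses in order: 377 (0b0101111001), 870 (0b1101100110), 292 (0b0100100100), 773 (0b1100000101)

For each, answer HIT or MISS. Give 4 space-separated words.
vaddr=377: (2,7) not in TLB -> MISS, insert
vaddr=870: (6,6) not in TLB -> MISS, insert
vaddr=292: (2,2) not in TLB -> MISS, insert
vaddr=773: (6,0) not in TLB -> MISS, insert

Answer: MISS MISS MISS MISS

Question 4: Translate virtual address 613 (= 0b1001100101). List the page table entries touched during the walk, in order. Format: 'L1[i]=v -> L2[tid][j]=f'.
vaddr = 613 = 0b1001100101
Split: l1_idx=4, l2_idx=6, offset=5

Answer: L1[4]=2 -> L2[2][6]=52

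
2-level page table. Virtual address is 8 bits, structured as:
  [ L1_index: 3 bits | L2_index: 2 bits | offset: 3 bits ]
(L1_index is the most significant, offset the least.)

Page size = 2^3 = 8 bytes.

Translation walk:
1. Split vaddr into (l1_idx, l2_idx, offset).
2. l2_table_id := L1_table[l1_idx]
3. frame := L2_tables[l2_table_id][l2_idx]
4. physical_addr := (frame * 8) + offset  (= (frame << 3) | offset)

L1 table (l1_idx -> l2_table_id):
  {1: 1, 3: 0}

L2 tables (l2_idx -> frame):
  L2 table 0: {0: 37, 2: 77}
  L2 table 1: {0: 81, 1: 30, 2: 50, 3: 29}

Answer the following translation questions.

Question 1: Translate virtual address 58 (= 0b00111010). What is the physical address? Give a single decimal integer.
vaddr = 58 = 0b00111010
Split: l1_idx=1, l2_idx=3, offset=2
L1[1] = 1
L2[1][3] = 29
paddr = 29 * 8 + 2 = 234

Answer: 234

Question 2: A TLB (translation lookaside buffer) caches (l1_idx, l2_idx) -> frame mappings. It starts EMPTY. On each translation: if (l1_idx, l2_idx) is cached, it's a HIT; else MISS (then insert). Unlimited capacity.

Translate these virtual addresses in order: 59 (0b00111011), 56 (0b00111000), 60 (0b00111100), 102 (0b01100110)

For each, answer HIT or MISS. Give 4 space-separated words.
vaddr=59: (1,3) not in TLB -> MISS, insert
vaddr=56: (1,3) in TLB -> HIT
vaddr=60: (1,3) in TLB -> HIT
vaddr=102: (3,0) not in TLB -> MISS, insert

Answer: MISS HIT HIT MISS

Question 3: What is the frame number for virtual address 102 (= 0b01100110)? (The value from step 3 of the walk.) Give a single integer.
Answer: 37

Derivation:
vaddr = 102: l1_idx=3, l2_idx=0
L1[3] = 0; L2[0][0] = 37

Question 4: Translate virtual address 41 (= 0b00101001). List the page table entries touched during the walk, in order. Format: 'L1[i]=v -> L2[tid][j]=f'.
Answer: L1[1]=1 -> L2[1][1]=30

Derivation:
vaddr = 41 = 0b00101001
Split: l1_idx=1, l2_idx=1, offset=1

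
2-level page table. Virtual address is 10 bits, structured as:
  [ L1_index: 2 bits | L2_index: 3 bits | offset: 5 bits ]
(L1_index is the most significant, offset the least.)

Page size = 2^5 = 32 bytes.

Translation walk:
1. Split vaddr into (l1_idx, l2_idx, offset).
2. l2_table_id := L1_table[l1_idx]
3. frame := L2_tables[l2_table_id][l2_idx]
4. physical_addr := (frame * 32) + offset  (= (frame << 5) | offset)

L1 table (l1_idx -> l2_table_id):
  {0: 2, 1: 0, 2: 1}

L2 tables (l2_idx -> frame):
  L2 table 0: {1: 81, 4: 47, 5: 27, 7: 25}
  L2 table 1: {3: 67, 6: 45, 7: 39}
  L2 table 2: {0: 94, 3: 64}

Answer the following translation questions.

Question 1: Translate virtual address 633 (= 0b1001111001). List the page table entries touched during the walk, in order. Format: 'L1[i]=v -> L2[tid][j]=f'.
Answer: L1[2]=1 -> L2[1][3]=67

Derivation:
vaddr = 633 = 0b1001111001
Split: l1_idx=2, l2_idx=3, offset=25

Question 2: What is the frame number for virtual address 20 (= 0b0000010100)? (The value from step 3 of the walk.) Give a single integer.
vaddr = 20: l1_idx=0, l2_idx=0
L1[0] = 2; L2[2][0] = 94

Answer: 94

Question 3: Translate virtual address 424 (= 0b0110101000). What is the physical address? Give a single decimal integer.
vaddr = 424 = 0b0110101000
Split: l1_idx=1, l2_idx=5, offset=8
L1[1] = 0
L2[0][5] = 27
paddr = 27 * 32 + 8 = 872

Answer: 872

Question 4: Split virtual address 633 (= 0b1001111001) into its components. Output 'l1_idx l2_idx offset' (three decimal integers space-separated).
Answer: 2 3 25

Derivation:
vaddr = 633 = 0b1001111001
  top 2 bits -> l1_idx = 2
  next 3 bits -> l2_idx = 3
  bottom 5 bits -> offset = 25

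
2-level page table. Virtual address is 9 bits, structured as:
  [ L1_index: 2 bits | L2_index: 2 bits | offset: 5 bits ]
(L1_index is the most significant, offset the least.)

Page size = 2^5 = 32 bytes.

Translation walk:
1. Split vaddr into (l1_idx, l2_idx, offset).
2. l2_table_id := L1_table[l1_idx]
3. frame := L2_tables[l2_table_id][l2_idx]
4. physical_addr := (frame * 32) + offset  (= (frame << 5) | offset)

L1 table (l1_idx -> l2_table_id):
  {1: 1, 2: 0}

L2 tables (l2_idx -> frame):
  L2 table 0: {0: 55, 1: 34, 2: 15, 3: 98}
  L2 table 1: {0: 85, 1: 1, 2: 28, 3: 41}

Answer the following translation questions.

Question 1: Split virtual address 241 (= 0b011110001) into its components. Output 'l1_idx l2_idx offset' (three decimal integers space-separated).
vaddr = 241 = 0b011110001
  top 2 bits -> l1_idx = 1
  next 2 bits -> l2_idx = 3
  bottom 5 bits -> offset = 17

Answer: 1 3 17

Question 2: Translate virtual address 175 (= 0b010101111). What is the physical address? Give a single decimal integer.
vaddr = 175 = 0b010101111
Split: l1_idx=1, l2_idx=1, offset=15
L1[1] = 1
L2[1][1] = 1
paddr = 1 * 32 + 15 = 47

Answer: 47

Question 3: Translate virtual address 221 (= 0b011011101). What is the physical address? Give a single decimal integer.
Answer: 925

Derivation:
vaddr = 221 = 0b011011101
Split: l1_idx=1, l2_idx=2, offset=29
L1[1] = 1
L2[1][2] = 28
paddr = 28 * 32 + 29 = 925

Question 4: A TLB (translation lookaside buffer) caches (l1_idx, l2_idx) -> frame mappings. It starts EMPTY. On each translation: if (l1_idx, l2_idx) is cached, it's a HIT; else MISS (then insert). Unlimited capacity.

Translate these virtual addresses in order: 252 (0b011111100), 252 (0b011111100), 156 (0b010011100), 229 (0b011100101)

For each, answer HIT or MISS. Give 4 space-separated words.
vaddr=252: (1,3) not in TLB -> MISS, insert
vaddr=252: (1,3) in TLB -> HIT
vaddr=156: (1,0) not in TLB -> MISS, insert
vaddr=229: (1,3) in TLB -> HIT

Answer: MISS HIT MISS HIT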